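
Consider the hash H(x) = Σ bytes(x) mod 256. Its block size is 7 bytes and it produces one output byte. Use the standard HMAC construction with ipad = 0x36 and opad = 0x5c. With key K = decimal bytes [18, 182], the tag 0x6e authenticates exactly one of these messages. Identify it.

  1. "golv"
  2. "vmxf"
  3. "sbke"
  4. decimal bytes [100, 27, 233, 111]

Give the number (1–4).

Key decimal bytes [18, 182] = 12 b6 is 2 bytes ≤ B = 7; zero-pad to 7 bytes: K' = 12 b6 00 00 00 00 00.
K' ⊕ ipad = 24 80 36 36 36 36 36; K' ⊕ opad = 4e ea 5c 5c 5c 5c 5c.
m1: inner = H(24 80 36 36 36 36 36 67 6f 6c 76) = 6a; tag = H(4e ea 5c 5c 5c 5c 5c 6a) = 6e ← matches
m2: inner = H(24 80 36 36 36 36 36 76 6d 78 66) = 73; tag = H(4e ea 5c 5c 5c 5c 5c 73) = 77
m3: inner = H(24 80 36 36 36 36 36 73 62 6b 65) = 57; tag = H(4e ea 5c 5c 5c 5c 5c 57) = 5b
m4: inner = H(24 80 36 36 36 36 36 64 1b e9 6f) = 89; tag = H(4e ea 5c 5c 5c 5c 5c 89) = 8d

1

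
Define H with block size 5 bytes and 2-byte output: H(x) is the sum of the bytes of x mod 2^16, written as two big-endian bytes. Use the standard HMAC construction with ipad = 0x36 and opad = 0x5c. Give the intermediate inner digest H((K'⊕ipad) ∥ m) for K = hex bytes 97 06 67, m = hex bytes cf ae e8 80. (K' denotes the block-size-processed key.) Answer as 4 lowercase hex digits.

0473

Key hex bytes 97 06 67 is 3 bytes ≤ B = 5; zero-pad to 5 bytes: K' = 97 06 67 00 00.
K' ⊕ ipad = a1 30 51 36 36.
Inner input = a1 30 51 36 36 ∥ cf ae e8 80.
Inner hash: sum = 161+48+81+54+54+207+174+232+128 = 1139 → 04 73.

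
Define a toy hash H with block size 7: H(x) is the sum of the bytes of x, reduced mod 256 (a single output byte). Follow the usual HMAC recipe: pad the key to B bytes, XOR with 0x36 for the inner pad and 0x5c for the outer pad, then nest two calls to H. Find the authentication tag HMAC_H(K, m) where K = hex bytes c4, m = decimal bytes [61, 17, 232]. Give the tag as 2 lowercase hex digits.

2c

Key hex bytes c4 is 1 byte ≤ B = 7; zero-pad to 7 bytes: K' = c4 00 00 00 00 00 00.
K' ⊕ ipad = f2 36 36 36 36 36 36.  K' ⊕ opad = 98 5c 5c 5c 5c 5c 5c.
Inner input = (K'⊕ipad) ∥ m = f2 36 36 36 36 36 36 ∥ 3d 11 e8.
Inner hash: sum = 242+54+54+54+54+54+54+61+17+232 = 876; mod 256 = 108 → 6c.
Outer input = (K'⊕opad) ∥ inner = 98 5c 5c 5c 5c 5c 5c ∥ 6c.
Outer hash (tag): sum = 152+92+92+92+92+92+92+108 = 812; mod 256 = 44 → 2c.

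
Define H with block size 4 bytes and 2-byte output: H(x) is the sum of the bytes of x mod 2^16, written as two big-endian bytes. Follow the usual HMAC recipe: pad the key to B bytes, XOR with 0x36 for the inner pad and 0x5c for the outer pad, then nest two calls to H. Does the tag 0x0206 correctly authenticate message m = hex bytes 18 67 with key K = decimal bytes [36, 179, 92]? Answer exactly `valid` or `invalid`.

Key decimal bytes [36, 179, 92] = 24 b3 5c is 3 bytes ≤ B = 4; zero-pad to 4 bytes: K' = 24 b3 5c 00.
K' ⊕ ipad = 12 85 6a 36; K' ⊕ opad = 78 ef 00 5c.
Inner hash: sum = 18+133+106+54+24+103 = 438 → 01 b6.
Outer hash (recomputed tag): sum = 120+239+0+92+1+182 = 634 → 02 7a.
Recomputed tag = 027a; claimed = 0206 → mismatch.

invalid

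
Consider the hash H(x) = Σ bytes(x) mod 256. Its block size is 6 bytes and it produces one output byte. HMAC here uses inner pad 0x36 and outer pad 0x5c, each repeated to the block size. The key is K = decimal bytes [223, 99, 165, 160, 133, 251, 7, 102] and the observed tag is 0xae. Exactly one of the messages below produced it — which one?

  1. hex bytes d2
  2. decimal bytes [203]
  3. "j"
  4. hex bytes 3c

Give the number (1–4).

Key decimal bytes [223, 99, 165, 160, 133, 251, 7, 102] = df 63 a5 a0 85 fb 07 66 is 8 bytes > B = 6, so hash it first: H(key) = 74, then zero-pad to 6 bytes: K' = 74 00 00 00 00 00.
K' ⊕ ipad = 42 36 36 36 36 36; K' ⊕ opad = 28 5c 5c 5c 5c 5c.
m1: inner = H(42 36 36 36 36 36 d2) = 22; tag = H(28 5c 5c 5c 5c 5c 22) = 16
m2: inner = H(42 36 36 36 36 36 cb) = 1b; tag = H(28 5c 5c 5c 5c 5c 1b) = 0f
m3: inner = H(42 36 36 36 36 36 6a) = ba; tag = H(28 5c 5c 5c 5c 5c ba) = ae ← matches
m4: inner = H(42 36 36 36 36 36 3c) = 8c; tag = H(28 5c 5c 5c 5c 5c 8c) = 80

3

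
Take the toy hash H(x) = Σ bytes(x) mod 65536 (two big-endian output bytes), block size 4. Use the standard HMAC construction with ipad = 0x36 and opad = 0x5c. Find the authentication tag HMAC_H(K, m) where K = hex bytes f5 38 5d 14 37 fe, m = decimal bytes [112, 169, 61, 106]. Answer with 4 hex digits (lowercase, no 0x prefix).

Key hex bytes f5 38 5d 14 37 fe is 6 bytes > B = 4, so hash it first: H(key) = 02 d3, then zero-pad to 4 bytes: K' = 02 d3 00 00.
K' ⊕ ipad = 34 e5 36 36.  K' ⊕ opad = 5e 8f 5c 5c.
Inner input = (K'⊕ipad) ∥ m = 34 e5 36 36 ∥ 70 a9 3d 6a.
Inner hash: sum = 52+229+54+54+112+169+61+106 = 837 → 03 45.
Outer input = (K'⊕opad) ∥ inner = 5e 8f 5c 5c ∥ 03 45.
Outer hash (tag): sum = 94+143+92+92+3+69 = 493 → 01 ed.

01ed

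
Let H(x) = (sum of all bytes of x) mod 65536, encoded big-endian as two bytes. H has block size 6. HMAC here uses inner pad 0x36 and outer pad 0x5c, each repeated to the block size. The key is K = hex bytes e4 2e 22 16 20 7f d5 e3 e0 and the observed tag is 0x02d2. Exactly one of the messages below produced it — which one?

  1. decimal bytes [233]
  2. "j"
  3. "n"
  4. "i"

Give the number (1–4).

2

Key hex bytes e4 2e 22 16 20 7f d5 e3 e0 is 9 bytes > B = 6, so hash it first: H(key) = 04 81, then zero-pad to 6 bytes: K' = 04 81 00 00 00 00.
K' ⊕ ipad = 32 b7 36 36 36 36; K' ⊕ opad = 58 dd 5c 5c 5c 5c.
m1: inner = H(32 b7 36 36 36 36 e9) = 02 aa; tag = H(58 dd 5c 5c 5c 5c 02 aa) = 0351
m2: inner = H(32 b7 36 36 36 36 6a) = 02 2b; tag = H(58 dd 5c 5c 5c 5c 02 2b) = 02d2 ← matches
m3: inner = H(32 b7 36 36 36 36 6e) = 02 2f; tag = H(58 dd 5c 5c 5c 5c 02 2f) = 02d6
m4: inner = H(32 b7 36 36 36 36 69) = 02 2a; tag = H(58 dd 5c 5c 5c 5c 02 2a) = 02d1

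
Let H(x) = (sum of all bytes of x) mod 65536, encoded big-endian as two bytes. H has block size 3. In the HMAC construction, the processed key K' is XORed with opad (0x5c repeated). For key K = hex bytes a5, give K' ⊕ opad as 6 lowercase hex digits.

Key hex bytes a5 is 1 byte ≤ B = 3; zero-pad to 3 bytes: K' = a5 00 00.
XOR each byte with 0x5c: a5⊕5c=f9, 00⊕5c=5c, 00⊕5c=5c.

f95c5c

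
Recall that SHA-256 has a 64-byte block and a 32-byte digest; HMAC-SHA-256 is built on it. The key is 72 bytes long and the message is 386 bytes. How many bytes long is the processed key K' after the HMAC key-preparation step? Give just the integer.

64

Key is 72 > 64 bytes, so it is hashed to 32 bytes then zero-padded to 64: |K'| = 64.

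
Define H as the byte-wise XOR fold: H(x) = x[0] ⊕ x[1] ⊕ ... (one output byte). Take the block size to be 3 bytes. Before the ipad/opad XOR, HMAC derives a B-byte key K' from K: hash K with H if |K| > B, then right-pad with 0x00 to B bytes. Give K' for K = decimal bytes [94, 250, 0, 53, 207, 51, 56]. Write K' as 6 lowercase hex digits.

|K| = 7 > B = 3, so first hash the key.
H(K): XOR 5e⊕fa⊕00⊕35⊕cf⊕33⊕38 = 55.
Zero-pad H(K) = 55 to 3 bytes: K' = 55 00 00.

550000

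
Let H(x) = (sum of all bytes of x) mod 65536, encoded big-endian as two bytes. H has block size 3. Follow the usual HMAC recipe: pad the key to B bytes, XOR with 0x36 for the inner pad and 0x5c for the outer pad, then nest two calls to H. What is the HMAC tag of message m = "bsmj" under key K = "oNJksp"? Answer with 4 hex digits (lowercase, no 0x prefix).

Key "oNJksp" = 6f 4e 4a 6b 73 70 is 6 bytes > B = 3, so hash it first: H(key) = 02 55, then zero-pad to 3 bytes: K' = 02 55 00.
K' ⊕ ipad = 34 63 36.  K' ⊕ opad = 5e 09 5c.
Inner input = (K'⊕ipad) ∥ m = 34 63 36 ∥ 62 73 6d 6a.
Inner hash: sum = 52+99+54+98+115+109+106 = 633 → 02 79.
Outer input = (K'⊕opad) ∥ inner = 5e 09 5c ∥ 02 79.
Outer hash (tag): sum = 94+9+92+2+121 = 318 → 01 3e.

013e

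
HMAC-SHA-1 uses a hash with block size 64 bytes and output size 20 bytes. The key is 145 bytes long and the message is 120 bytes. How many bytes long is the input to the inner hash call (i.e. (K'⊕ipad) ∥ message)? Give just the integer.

184

Key is 145 > 64 bytes, so it is hashed to 20 bytes then zero-padded to 64: |K'| = 64.
Inner input = (K'⊕ipad) ∥ m → 64 + 120 = 184 bytes.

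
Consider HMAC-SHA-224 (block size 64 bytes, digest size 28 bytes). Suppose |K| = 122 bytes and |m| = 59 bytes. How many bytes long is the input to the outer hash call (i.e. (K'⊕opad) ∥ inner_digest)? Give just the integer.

92

Key is 122 > 64 bytes, so it is hashed to 28 bytes then zero-padded to 64: |K'| = 64.
Outer input = (K'⊕opad) ∥ H(inner) → 64 + 28 = 92 bytes.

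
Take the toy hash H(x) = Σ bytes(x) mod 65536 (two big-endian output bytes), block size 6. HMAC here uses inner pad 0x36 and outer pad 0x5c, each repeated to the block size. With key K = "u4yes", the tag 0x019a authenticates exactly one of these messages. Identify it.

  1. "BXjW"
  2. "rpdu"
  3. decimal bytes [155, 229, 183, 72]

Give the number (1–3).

2

Key "u4yes" = 75 34 79 65 73 is 5 bytes ≤ B = 6; zero-pad to 6 bytes: K' = 75 34 79 65 73 00.
K' ⊕ ipad = 43 02 4f 53 45 36; K' ⊕ opad = 29 68 25 39 2f 5c.
m1: inner = H(43 02 4f 53 45 36 42 58 6a 57) = 02 bd; tag = H(29 68 25 39 2f 5c 02 bd) = 0239
m2: inner = H(43 02 4f 53 45 36 72 70 64 75) = 03 1d; tag = H(29 68 25 39 2f 5c 03 1d) = 019a ← matches
m3: inner = H(43 02 4f 53 45 36 9b e5 b7 48) = 03 e1; tag = H(29 68 25 39 2f 5c 03 e1) = 025e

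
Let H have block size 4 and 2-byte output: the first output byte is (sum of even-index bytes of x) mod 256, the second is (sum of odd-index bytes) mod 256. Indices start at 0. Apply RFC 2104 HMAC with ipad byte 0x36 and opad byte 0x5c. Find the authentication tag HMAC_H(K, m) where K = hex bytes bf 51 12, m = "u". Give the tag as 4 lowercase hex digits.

5306

Key hex bytes bf 51 12 is 3 bytes ≤ B = 4; zero-pad to 4 bytes: K' = bf 51 12 00.
K' ⊕ ipad = 89 67 24 36.  K' ⊕ opad = e3 0d 4e 5c.
Inner input = (K'⊕ipad) ∥ m = 89 67 24 36 ∥ 75.
Inner hash: even-index sum = 290 mod 256 = 34; odd-index sum = 157 mod 256 = 157 → 22 9d.
Outer input = (K'⊕opad) ∥ inner = e3 0d 4e 5c ∥ 22 9d.
Outer hash (tag): even-index sum = 339 mod 256 = 83; odd-index sum = 262 mod 256 = 6 → 53 06.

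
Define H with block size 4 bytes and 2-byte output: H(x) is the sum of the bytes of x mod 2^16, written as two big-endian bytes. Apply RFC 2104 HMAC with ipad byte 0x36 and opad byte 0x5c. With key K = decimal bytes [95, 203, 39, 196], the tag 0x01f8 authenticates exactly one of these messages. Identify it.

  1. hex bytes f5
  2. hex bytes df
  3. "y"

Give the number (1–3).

2

Key decimal bytes [95, 203, 39, 196] = 5f cb 27 c4 is exactly B = 4 bytes: K' = 5f cb 27 c4.
K' ⊕ ipad = 69 fd 11 f2; K' ⊕ opad = 03 97 7b 98.
m1: inner = H(69 fd 11 f2 f5) = 03 5e; tag = H(03 97 7b 98 03 5e) = 020e
m2: inner = H(69 fd 11 f2 df) = 03 48; tag = H(03 97 7b 98 03 48) = 01f8 ← matches
m3: inner = H(69 fd 11 f2 79) = 02 e2; tag = H(03 97 7b 98 02 e2) = 0291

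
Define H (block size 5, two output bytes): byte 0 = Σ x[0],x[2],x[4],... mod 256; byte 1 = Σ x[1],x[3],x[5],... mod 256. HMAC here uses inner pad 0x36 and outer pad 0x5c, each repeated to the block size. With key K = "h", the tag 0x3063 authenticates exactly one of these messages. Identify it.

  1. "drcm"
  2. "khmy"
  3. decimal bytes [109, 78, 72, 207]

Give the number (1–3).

2

Key "h" = 68 is 1 byte ≤ B = 5; zero-pad to 5 bytes: K' = 68 00 00 00 00.
K' ⊕ ipad = 5e 36 36 36 36; K' ⊕ opad = 34 5c 5c 5c 5c.
m1: inner = H(5e 36 36 36 36 64 72 63 6d) = a9 33; tag = H(34 5c 5c 5c 5c a9 33) = 1f61
m2: inner = H(5e 36 36 36 36 6b 68 6d 79) = ab 44; tag = H(34 5c 5c 5c 5c ab 44) = 3063 ← matches
m3: inner = H(5e 36 36 36 36 6d 4e 48 cf) = e7 21; tag = H(34 5c 5c 5c 5c e7 21) = 0d9f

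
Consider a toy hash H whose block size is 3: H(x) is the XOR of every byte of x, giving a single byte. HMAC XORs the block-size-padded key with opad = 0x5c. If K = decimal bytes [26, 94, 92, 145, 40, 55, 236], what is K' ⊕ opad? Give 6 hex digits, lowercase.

265c5c

Key decimal bytes [26, 94, 92, 145, 40, 55, 236] = 1a 5e 5c 91 28 37 ec is 7 bytes > B = 3, so hash it first: H(key) = 7a, then zero-pad to 3 bytes: K' = 7a 00 00.
XOR each byte with 0x5c: 7a⊕5c=26, 00⊕5c=5c, 00⊕5c=5c.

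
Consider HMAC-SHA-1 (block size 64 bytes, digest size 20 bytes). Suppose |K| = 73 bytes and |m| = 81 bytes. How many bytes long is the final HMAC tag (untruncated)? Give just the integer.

The tag is one SHA-1 digest: 20 bytes.

20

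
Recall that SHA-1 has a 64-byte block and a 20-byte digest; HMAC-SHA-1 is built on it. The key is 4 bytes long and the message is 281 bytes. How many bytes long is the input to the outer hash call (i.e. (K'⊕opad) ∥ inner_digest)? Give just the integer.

84

Key is 4 ≤ 64 bytes, zero-padded: |K'| = 64.
Outer input = (K'⊕opad) ∥ H(inner) → 64 + 20 = 84 bytes.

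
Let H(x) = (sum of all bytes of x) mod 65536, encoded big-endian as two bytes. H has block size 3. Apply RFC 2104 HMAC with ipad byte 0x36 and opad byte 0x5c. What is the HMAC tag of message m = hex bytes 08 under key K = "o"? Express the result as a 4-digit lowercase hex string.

01b8

Key "o" = 6f is 1 byte ≤ B = 3; zero-pad to 3 bytes: K' = 6f 00 00.
K' ⊕ ipad = 59 36 36.  K' ⊕ opad = 33 5c 5c.
Inner input = (K'⊕ipad) ∥ m = 59 36 36 ∥ 08.
Inner hash: sum = 89+54+54+8 = 205 → 00 cd.
Outer input = (K'⊕opad) ∥ inner = 33 5c 5c ∥ 00 cd.
Outer hash (tag): sum = 51+92+92+0+205 = 440 → 01 b8.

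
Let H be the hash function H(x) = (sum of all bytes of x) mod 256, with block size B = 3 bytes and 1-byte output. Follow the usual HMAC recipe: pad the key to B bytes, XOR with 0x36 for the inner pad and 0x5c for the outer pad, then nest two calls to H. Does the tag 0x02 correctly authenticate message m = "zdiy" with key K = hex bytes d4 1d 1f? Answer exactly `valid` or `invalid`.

Key hex bytes d4 1d 1f is exactly B = 3 bytes: K' = d4 1d 1f.
K' ⊕ ipad = e2 2b 29; K' ⊕ opad = 88 41 43.
Inner hash: sum = 226+43+41+122+100+105+121 = 758; mod 256 = 246 → f6.
Outer hash (recomputed tag): sum = 136+65+67+246 = 514; mod 256 = 2 → 02.
Recomputed tag = 02; claimed = 02 → match.

valid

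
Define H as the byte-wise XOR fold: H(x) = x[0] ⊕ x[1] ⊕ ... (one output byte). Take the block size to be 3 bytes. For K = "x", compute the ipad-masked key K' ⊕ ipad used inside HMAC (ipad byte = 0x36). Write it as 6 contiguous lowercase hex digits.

Key "x" = 78 is 1 byte ≤ B = 3; zero-pad to 3 bytes: K' = 78 00 00.
XOR each byte with 0x36: 78⊕36=4e, 00⊕36=36, 00⊕36=36.

4e3636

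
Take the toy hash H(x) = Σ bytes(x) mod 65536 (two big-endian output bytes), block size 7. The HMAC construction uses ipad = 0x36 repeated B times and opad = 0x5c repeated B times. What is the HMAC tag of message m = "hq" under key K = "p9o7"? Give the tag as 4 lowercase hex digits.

Key "p9o7" = 70 39 6f 37 is 4 bytes ≤ B = 7; zero-pad to 7 bytes: K' = 70 39 6f 37 00 00 00.
K' ⊕ ipad = 46 0f 59 01 36 36 36.  K' ⊕ opad = 2c 65 33 6b 5c 5c 5c.
Inner input = (K'⊕ipad) ∥ m = 46 0f 59 01 36 36 36 ∥ 68 71.
Inner hash: sum = 70+15+89+1+54+54+54+104+113 = 554 → 02 2a.
Outer input = (K'⊕opad) ∥ inner = 2c 65 33 6b 5c 5c 5c ∥ 02 2a.
Outer hash (tag): sum = 44+101+51+107+92+92+92+2+42 = 623 → 02 6f.

026f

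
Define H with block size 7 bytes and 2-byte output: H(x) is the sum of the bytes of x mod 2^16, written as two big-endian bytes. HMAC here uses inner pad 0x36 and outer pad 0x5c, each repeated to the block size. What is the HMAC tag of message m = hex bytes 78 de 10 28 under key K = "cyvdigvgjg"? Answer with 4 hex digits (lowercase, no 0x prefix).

035e

Key "cyvdigvgjg" = 63 79 76 64 69 67 76 67 6a 67 is 10 bytes > B = 7, so hash it first: H(key) = 04 34, then zero-pad to 7 bytes: K' = 04 34 00 00 00 00 00.
K' ⊕ ipad = 32 02 36 36 36 36 36.  K' ⊕ opad = 58 68 5c 5c 5c 5c 5c.
Inner input = (K'⊕ipad) ∥ m = 32 02 36 36 36 36 36 ∥ 78 de 10 28.
Inner hash: sum = 50+2+54+54+54+54+54+120+222+16+40 = 720 → 02 d0.
Outer input = (K'⊕opad) ∥ inner = 58 68 5c 5c 5c 5c 5c ∥ 02 d0.
Outer hash (tag): sum = 88+104+92+92+92+92+92+2+208 = 862 → 03 5e.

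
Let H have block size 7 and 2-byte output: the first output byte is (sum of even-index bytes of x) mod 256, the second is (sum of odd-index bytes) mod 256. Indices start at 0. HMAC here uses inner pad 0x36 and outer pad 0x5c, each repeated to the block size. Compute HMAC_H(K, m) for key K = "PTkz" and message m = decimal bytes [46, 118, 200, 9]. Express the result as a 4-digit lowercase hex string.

Key "PTkz" = 50 54 6b 7a is 4 bytes ≤ B = 7; zero-pad to 7 bytes: K' = 50 54 6b 7a 00 00 00.
K' ⊕ ipad = 66 62 5d 4c 36 36 36.  K' ⊕ opad = 0c 08 37 26 5c 5c 5c.
Inner input = (K'⊕ipad) ∥ m = 66 62 5d 4c 36 36 36 ∥ 2e 76 c8 09.
Inner hash: even-index sum = 430 mod 256 = 174; odd-index sum = 474 mod 256 = 218 → ae da.
Outer input = (K'⊕opad) ∥ inner = 0c 08 37 26 5c 5c 5c ∥ ae da.
Outer hash (tag): even-index sum = 469 mod 256 = 213; odd-index sum = 312 mod 256 = 56 → d5 38.

d538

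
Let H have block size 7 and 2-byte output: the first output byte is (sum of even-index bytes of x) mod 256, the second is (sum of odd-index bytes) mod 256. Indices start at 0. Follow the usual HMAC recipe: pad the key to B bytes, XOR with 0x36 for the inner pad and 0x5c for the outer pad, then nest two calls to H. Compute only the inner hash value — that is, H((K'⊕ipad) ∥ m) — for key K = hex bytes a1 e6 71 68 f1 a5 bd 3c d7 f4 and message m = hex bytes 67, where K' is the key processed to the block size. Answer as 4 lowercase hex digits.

43e8

Key hex bytes a1 e6 71 68 f1 a5 bd 3c d7 f4 is 10 bytes > B = 7, so hash it first: H(key) = 97 23, then zero-pad to 7 bytes: K' = 97 23 00 00 00 00 00.
K' ⊕ ipad = a1 15 36 36 36 36 36.
Inner input = a1 15 36 36 36 36 36 ∥ 67.
Inner hash: even-index sum = 323 mod 256 = 67; odd-index sum = 232 mod 256 = 232 → 43 e8.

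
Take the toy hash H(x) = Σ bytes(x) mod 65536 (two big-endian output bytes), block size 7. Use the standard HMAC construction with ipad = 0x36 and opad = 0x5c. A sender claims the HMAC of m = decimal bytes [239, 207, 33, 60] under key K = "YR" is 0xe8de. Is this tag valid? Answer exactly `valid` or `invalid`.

invalid

Key "YR" = 59 52 is 2 bytes ≤ B = 7; zero-pad to 7 bytes: K' = 59 52 00 00 00 00 00.
K' ⊕ ipad = 6f 64 36 36 36 36 36; K' ⊕ opad = 05 0e 5c 5c 5c 5c 5c.
Inner hash: sum = 111+100+54+54+54+54+54+239+207+33+60 = 1020 → 03 fc.
Outer hash (recomputed tag): sum = 5+14+92+92+92+92+92+3+252 = 734 → 02 de.
Recomputed tag = 02de; claimed = e8de → mismatch.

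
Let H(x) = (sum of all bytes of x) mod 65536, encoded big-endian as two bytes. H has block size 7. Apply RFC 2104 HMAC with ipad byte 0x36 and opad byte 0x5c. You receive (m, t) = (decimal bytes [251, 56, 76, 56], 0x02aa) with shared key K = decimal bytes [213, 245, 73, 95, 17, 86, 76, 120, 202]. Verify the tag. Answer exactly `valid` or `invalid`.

Key decimal bytes [213, 245, 73, 95, 17, 86, 76, 120, 202] = d5 f5 49 5f 11 56 4c 78 ca is 9 bytes > B = 7, so hash it first: H(key) = 04 67, then zero-pad to 7 bytes: K' = 04 67 00 00 00 00 00.
K' ⊕ ipad = 32 51 36 36 36 36 36; K' ⊕ opad = 58 3b 5c 5c 5c 5c 5c.
Inner hash: sum = 50+81+54+54+54+54+54+251+56+76+56 = 840 → 03 48.
Outer hash (recomputed tag): sum = 88+59+92+92+92+92+92+3+72 = 682 → 02 aa.
Recomputed tag = 02aa; claimed = 02aa → match.

valid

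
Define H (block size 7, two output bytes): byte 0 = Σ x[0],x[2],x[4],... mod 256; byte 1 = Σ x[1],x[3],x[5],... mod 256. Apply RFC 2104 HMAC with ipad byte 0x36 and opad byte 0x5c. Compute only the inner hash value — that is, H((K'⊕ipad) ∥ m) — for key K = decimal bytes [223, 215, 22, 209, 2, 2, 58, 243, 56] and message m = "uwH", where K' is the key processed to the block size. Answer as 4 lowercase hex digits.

Key decimal bytes [223, 215, 22, 209, 2, 2, 58, 243, 56] = df d7 16 d1 02 02 3a f3 38 is 9 bytes > B = 7, so hash it first: H(key) = 69 9d, then zero-pad to 7 bytes: K' = 69 9d 00 00 00 00 00.
K' ⊕ ipad = 5f ab 36 36 36 36 36.
Inner input = 5f ab 36 36 36 36 36 ∥ 75 77 48.
Inner hash: even-index sum = 376 mod 256 = 120; odd-index sum = 468 mod 256 = 212 → 78 d4.

78d4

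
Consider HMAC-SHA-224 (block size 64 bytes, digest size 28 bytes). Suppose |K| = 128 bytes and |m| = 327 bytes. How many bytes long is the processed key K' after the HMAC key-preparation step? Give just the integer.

64

Key is 128 > 64 bytes, so it is hashed to 28 bytes then zero-padded to 64: |K'| = 64.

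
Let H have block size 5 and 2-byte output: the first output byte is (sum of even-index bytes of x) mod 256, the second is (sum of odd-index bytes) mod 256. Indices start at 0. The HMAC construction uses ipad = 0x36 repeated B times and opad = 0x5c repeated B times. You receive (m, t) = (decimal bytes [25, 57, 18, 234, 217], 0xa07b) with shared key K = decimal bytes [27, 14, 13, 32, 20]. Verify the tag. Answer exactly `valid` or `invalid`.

Key decimal bytes [27, 14, 13, 32, 20] = 1b 0e 0d 20 14 is exactly B = 5 bytes: K' = 1b 0e 0d 20 14.
K' ⊕ ipad = 2d 38 3b 16 22; K' ⊕ opad = 47 52 51 7c 48.
Inner hash: even-index sum = 429 mod 256 = 173; odd-index sum = 338 mod 256 = 82 → ad 52.
Outer hash (recomputed tag): even-index sum = 306 mod 256 = 50; odd-index sum = 379 mod 256 = 123 → 32 7b.
Recomputed tag = 327b; claimed = a07b → mismatch.

invalid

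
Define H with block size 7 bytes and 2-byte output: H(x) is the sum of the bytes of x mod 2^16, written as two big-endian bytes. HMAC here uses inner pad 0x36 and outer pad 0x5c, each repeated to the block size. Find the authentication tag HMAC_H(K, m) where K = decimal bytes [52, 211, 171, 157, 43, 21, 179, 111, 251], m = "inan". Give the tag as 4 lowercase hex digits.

Key decimal bytes [52, 211, 171, 157, 43, 21, 179, 111, 251] = 34 d3 ab 9d 2b 15 b3 6f fb is 9 bytes > B = 7, so hash it first: H(key) = 04 ac, then zero-pad to 7 bytes: K' = 04 ac 00 00 00 00 00.
K' ⊕ ipad = 32 9a 36 36 36 36 36.  K' ⊕ opad = 58 f0 5c 5c 5c 5c 5c.
Inner input = (K'⊕ipad) ∥ m = 32 9a 36 36 36 36 36 ∥ 69 6e 61 6e.
Inner hash: sum = 50+154+54+54+54+54+54+105+110+97+110 = 896 → 03 80.
Outer input = (K'⊕opad) ∥ inner = 58 f0 5c 5c 5c 5c 5c ∥ 03 80.
Outer hash (tag): sum = 88+240+92+92+92+92+92+3+128 = 919 → 03 97.

0397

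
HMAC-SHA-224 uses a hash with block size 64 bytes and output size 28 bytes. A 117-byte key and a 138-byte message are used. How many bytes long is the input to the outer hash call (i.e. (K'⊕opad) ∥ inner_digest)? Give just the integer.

Key is 117 > 64 bytes, so it is hashed to 28 bytes then zero-padded to 64: |K'| = 64.
Outer input = (K'⊕opad) ∥ H(inner) → 64 + 28 = 92 bytes.

92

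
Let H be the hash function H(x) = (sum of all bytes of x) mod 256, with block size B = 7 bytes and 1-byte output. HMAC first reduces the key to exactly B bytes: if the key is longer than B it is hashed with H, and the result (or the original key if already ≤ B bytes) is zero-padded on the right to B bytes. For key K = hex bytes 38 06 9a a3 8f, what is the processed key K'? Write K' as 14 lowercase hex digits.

Key hex bytes 38 06 9a a3 8f is 5 bytes ≤ B = 7; zero-pad to 7 bytes: K' = 38 06 9a a3 8f 00 00.

38069aa38f0000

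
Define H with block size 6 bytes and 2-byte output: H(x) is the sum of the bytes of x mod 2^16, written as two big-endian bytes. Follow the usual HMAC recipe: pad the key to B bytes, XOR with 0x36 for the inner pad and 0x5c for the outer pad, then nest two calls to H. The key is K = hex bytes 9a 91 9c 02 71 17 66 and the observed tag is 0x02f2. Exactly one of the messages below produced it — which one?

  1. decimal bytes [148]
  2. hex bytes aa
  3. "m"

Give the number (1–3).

Key hex bytes 9a 91 9c 02 71 17 66 is 7 bytes > B = 6, so hash it first: H(key) = 02 b7, then zero-pad to 6 bytes: K' = 02 b7 00 00 00 00.
K' ⊕ ipad = 34 81 36 36 36 36; K' ⊕ opad = 5e eb 5c 5c 5c 5c.
m1: inner = H(34 81 36 36 36 36 94) = 02 21; tag = H(5e eb 5c 5c 5c 5c 02 21) = 02dc
m2: inner = H(34 81 36 36 36 36 aa) = 02 37; tag = H(5e eb 5c 5c 5c 5c 02 37) = 02f2 ← matches
m3: inner = H(34 81 36 36 36 36 6d) = 01 fa; tag = H(5e eb 5c 5c 5c 5c 01 fa) = 03b4

2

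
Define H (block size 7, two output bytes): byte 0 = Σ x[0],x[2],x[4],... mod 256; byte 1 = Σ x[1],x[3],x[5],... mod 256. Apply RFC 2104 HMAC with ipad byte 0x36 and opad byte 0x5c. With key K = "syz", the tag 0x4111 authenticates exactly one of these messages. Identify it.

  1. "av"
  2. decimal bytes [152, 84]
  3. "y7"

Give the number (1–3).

Key "syz" = 73 79 7a is 3 bytes ≤ B = 7; zero-pad to 7 bytes: K' = 73 79 7a 00 00 00 00.
K' ⊕ ipad = 45 4f 4c 36 36 36 36; K' ⊕ opad = 2f 25 26 5c 5c 5c 5c.
m1: inner = H(45 4f 4c 36 36 36 36 61 76) = 73 1c; tag = H(2f 25 26 5c 5c 5c 5c 73 1c) = 2950
m2: inner = H(45 4f 4c 36 36 36 36 98 54) = 51 53; tag = H(2f 25 26 5c 5c 5c 5c 51 53) = 602e
m3: inner = H(45 4f 4c 36 36 36 36 79 37) = 34 34; tag = H(2f 25 26 5c 5c 5c 5c 34 34) = 4111 ← matches

3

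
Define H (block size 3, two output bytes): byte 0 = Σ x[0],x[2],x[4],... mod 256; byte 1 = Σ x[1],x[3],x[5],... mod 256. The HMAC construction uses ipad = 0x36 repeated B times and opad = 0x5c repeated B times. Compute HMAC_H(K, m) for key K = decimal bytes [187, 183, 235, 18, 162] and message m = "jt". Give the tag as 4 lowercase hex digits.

Key decimal bytes [187, 183, 235, 18, 162] = bb b7 eb 12 a2 is 5 bytes > B = 3, so hash it first: H(key) = 48 c9, then zero-pad to 3 bytes: K' = 48 c9 00.
K' ⊕ ipad = 7e ff 36.  K' ⊕ opad = 14 95 5c.
Inner input = (K'⊕ipad) ∥ m = 7e ff 36 ∥ 6a 74.
Inner hash: even-index sum = 296 mod 256 = 40; odd-index sum = 361 mod 256 = 105 → 28 69.
Outer input = (K'⊕opad) ∥ inner = 14 95 5c ∥ 28 69.
Outer hash (tag): even-index sum = 217 mod 256 = 217; odd-index sum = 189 mod 256 = 189 → d9 bd.

d9bd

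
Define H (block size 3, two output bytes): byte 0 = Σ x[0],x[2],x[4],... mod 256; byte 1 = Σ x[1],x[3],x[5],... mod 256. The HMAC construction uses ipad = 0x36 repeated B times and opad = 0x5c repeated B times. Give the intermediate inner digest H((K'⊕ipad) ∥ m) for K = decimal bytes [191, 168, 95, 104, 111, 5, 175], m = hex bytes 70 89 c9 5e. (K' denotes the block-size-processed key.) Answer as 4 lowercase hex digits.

275c

Key decimal bytes [191, 168, 95, 104, 111, 5, 175] = bf a8 5f 68 6f 05 af is 7 bytes > B = 3, so hash it first: H(key) = 3c 15, then zero-pad to 3 bytes: K' = 3c 15 00.
K' ⊕ ipad = 0a 23 36.
Inner input = 0a 23 36 ∥ 70 89 c9 5e.
Inner hash: even-index sum = 295 mod 256 = 39; odd-index sum = 348 mod 256 = 92 → 27 5c.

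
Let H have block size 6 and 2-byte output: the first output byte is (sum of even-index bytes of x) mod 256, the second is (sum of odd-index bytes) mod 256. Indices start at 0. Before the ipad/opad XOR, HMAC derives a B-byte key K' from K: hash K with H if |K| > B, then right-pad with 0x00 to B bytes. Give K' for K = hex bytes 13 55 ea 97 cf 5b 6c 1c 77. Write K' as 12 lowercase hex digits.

af6300000000

|K| = 9 > B = 6, so first hash the key.
H(K): even-index sum = 687 mod 256 = 175; odd-index sum = 355 mod 256 = 99 → af 63.
Zero-pad H(K) = af 63 to 6 bytes: K' = af 63 00 00 00 00.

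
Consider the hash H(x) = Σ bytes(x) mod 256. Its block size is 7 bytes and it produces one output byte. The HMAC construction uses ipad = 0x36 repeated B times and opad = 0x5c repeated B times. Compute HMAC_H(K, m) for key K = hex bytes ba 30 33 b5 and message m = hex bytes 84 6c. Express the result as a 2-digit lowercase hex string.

Key hex bytes ba 30 33 b5 is 4 bytes ≤ B = 7; zero-pad to 7 bytes: K' = ba 30 33 b5 00 00 00.
K' ⊕ ipad = 8c 06 05 83 36 36 36.  K' ⊕ opad = e6 6c 6f e9 5c 5c 5c.
Inner input = (K'⊕ipad) ∥ m = 8c 06 05 83 36 36 36 ∥ 84 6c.
Inner hash: sum = 140+6+5+131+54+54+54+132+108 = 684; mod 256 = 172 → ac.
Outer input = (K'⊕opad) ∥ inner = e6 6c 6f e9 5c 5c 5c ∥ ac.
Outer hash (tag): sum = 230+108+111+233+92+92+92+172 = 1130; mod 256 = 106 → 6a.

6a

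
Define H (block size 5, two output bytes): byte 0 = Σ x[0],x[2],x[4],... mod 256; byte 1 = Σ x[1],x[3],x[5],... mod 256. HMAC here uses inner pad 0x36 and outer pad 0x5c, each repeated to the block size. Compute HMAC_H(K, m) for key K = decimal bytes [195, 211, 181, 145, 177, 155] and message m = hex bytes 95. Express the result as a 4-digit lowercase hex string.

Key decimal bytes [195, 211, 181, 145, 177, 155] = c3 d3 b5 91 b1 9b is 6 bytes > B = 5, so hash it first: H(key) = 29 ff, then zero-pad to 5 bytes: K' = 29 ff 00 00 00.
K' ⊕ ipad = 1f c9 36 36 36.  K' ⊕ opad = 75 a3 5c 5c 5c.
Inner input = (K'⊕ipad) ∥ m = 1f c9 36 36 36 ∥ 95.
Inner hash: even-index sum = 139 mod 256 = 139; odd-index sum = 404 mod 256 = 148 → 8b 94.
Outer input = (K'⊕opad) ∥ inner = 75 a3 5c 5c 5c ∥ 8b 94.
Outer hash (tag): even-index sum = 449 mod 256 = 193; odd-index sum = 394 mod 256 = 138 → c1 8a.

c18a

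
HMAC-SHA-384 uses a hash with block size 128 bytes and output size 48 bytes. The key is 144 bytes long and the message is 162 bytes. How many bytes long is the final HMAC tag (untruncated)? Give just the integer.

The tag is one SHA-384 digest: 48 bytes.

48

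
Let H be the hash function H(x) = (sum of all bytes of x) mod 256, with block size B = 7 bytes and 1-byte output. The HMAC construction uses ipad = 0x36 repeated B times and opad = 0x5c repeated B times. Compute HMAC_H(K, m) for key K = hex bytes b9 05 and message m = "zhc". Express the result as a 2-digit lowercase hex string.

1f

Key hex bytes b9 05 is 2 bytes ≤ B = 7; zero-pad to 7 bytes: K' = b9 05 00 00 00 00 00.
K' ⊕ ipad = 8f 33 36 36 36 36 36.  K' ⊕ opad = e5 59 5c 5c 5c 5c 5c.
Inner input = (K'⊕ipad) ∥ m = 8f 33 36 36 36 36 36 ∥ 7a 68 63.
Inner hash: sum = 143+51+54+54+54+54+54+122+104+99 = 789; mod 256 = 21 → 15.
Outer input = (K'⊕opad) ∥ inner = e5 59 5c 5c 5c 5c 5c ∥ 15.
Outer hash (tag): sum = 229+89+92+92+92+92+92+21 = 799; mod 256 = 31 → 1f.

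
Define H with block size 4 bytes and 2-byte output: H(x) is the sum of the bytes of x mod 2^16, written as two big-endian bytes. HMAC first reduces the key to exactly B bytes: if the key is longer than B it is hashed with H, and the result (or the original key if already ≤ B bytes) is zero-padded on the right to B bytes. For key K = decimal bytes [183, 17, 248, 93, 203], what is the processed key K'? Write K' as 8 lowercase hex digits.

02e80000

|K| = 5 > B = 4, so first hash the key.
H(K): sum = 183+17+248+93+203 = 744 → 02 e8.
Zero-pad H(K) = 02 e8 to 4 bytes: K' = 02 e8 00 00.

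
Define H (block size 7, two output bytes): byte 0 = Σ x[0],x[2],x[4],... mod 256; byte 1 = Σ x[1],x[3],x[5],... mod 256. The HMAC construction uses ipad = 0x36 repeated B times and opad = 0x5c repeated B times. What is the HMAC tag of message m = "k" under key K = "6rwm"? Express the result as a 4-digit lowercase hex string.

Key "6rwm" = 36 72 77 6d is 4 bytes ≤ B = 7; zero-pad to 7 bytes: K' = 36 72 77 6d 00 00 00.
K' ⊕ ipad = 00 44 41 5b 36 36 36.  K' ⊕ opad = 6a 2e 2b 31 5c 5c 5c.
Inner input = (K'⊕ipad) ∥ m = 00 44 41 5b 36 36 36 ∥ 6b.
Inner hash: even-index sum = 173 mod 256 = 173; odd-index sum = 320 mod 256 = 64 → ad 40.
Outer input = (K'⊕opad) ∥ inner = 6a 2e 2b 31 5c 5c 5c ∥ ad 40.
Outer hash (tag): even-index sum = 397 mod 256 = 141; odd-index sum = 360 mod 256 = 104 → 8d 68.

8d68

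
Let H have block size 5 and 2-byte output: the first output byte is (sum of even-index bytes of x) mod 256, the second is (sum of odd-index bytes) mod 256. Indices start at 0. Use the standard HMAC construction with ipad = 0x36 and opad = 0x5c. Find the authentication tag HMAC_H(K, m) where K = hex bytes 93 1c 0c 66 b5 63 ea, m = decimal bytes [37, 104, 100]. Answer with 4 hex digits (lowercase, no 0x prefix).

Key hex bytes 93 1c 0c 66 b5 63 ea is 7 bytes > B = 5, so hash it first: H(key) = 3e e5, then zero-pad to 5 bytes: K' = 3e e5 00 00 00.
K' ⊕ ipad = 08 d3 36 36 36.  K' ⊕ opad = 62 b9 5c 5c 5c.
Inner input = (K'⊕ipad) ∥ m = 08 d3 36 36 36 ∥ 25 68 64.
Inner hash: even-index sum = 220 mod 256 = 220; odd-index sum = 402 mod 256 = 146 → dc 92.
Outer input = (K'⊕opad) ∥ inner = 62 b9 5c 5c 5c ∥ dc 92.
Outer hash (tag): even-index sum = 428 mod 256 = 172; odd-index sum = 497 mod 256 = 241 → ac f1.

acf1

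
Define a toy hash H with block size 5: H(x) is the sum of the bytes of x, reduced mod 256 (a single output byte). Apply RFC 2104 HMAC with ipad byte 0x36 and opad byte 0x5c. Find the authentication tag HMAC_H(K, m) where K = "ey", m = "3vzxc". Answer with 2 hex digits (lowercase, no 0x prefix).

Key "ey" = 65 79 is 2 bytes ≤ B = 5; zero-pad to 5 bytes: K' = 65 79 00 00 00.
K' ⊕ ipad = 53 4f 36 36 36.  K' ⊕ opad = 39 25 5c 5c 5c.
Inner input = (K'⊕ipad) ∥ m = 53 4f 36 36 36 ∥ 33 76 7a 78 63.
Inner hash: sum = 83+79+54+54+54+51+118+122+120+99 = 834; mod 256 = 66 → 42.
Outer input = (K'⊕opad) ∥ inner = 39 25 5c 5c 5c ∥ 42.
Outer hash (tag): sum = 57+37+92+92+92+66 = 436; mod 256 = 180 → b4.

b4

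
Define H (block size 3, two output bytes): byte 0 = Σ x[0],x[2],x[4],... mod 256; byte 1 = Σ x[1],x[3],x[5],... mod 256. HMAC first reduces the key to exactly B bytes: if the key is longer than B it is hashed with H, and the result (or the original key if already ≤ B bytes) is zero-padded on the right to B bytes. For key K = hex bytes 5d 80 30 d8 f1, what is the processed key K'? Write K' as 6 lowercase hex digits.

|K| = 5 > B = 3, so first hash the key.
H(K): even-index sum = 382 mod 256 = 126; odd-index sum = 344 mod 256 = 88 → 7e 58.
Zero-pad H(K) = 7e 58 to 3 bytes: K' = 7e 58 00.

7e5800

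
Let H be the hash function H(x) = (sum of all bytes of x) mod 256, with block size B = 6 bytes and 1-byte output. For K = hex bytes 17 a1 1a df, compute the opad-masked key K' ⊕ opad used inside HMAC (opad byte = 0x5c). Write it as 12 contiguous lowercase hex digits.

4bfd46835c5c

Key hex bytes 17 a1 1a df is 4 bytes ≤ B = 6; zero-pad to 6 bytes: K' = 17 a1 1a df 00 00.
XOR each byte with 0x5c: 17⊕5c=4b, a1⊕5c=fd, 1a⊕5c=46, df⊕5c=83, 00⊕5c=5c, 00⊕5c=5c.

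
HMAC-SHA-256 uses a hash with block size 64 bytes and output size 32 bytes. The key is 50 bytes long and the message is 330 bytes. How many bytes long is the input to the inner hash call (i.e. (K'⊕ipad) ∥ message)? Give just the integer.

394

Key is 50 ≤ 64 bytes, zero-padded: |K'| = 64.
Inner input = (K'⊕ipad) ∥ m → 64 + 330 = 394 bytes.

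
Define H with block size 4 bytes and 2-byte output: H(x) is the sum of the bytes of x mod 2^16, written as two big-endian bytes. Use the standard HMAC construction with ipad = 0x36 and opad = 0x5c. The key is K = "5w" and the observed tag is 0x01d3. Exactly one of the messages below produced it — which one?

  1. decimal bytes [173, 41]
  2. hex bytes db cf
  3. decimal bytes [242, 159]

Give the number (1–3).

Key "5w" = 35 77 is 2 bytes ≤ B = 4; zero-pad to 4 bytes: K' = 35 77 00 00.
K' ⊕ ipad = 03 41 36 36; K' ⊕ opad = 69 2b 5c 5c.
m1: inner = H(03 41 36 36 ad 29) = 01 86; tag = H(69 2b 5c 5c 01 86) = 01d3 ← matches
m2: inner = H(03 41 36 36 db cf) = 02 5a; tag = H(69 2b 5c 5c 02 5a) = 01a8
m3: inner = H(03 41 36 36 f2 9f) = 02 41; tag = H(69 2b 5c 5c 02 41) = 018f

1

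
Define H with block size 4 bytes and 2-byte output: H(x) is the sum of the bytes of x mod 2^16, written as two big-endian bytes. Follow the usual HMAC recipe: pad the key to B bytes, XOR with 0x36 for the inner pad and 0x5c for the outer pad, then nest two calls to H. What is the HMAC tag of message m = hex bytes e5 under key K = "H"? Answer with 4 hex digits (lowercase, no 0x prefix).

Key "H" = 48 is 1 byte ≤ B = 4; zero-pad to 4 bytes: K' = 48 00 00 00.
K' ⊕ ipad = 7e 36 36 36.  K' ⊕ opad = 14 5c 5c 5c.
Inner input = (K'⊕ipad) ∥ m = 7e 36 36 36 ∥ e5.
Inner hash: sum = 126+54+54+54+229 = 517 → 02 05.
Outer input = (K'⊕opad) ∥ inner = 14 5c 5c 5c ∥ 02 05.
Outer hash (tag): sum = 20+92+92+92+2+5 = 303 → 01 2f.

012f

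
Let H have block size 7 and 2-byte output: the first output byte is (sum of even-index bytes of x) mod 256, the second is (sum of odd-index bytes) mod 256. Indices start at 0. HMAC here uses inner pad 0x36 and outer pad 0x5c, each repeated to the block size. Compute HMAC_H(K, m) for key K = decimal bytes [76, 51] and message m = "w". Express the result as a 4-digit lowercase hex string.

0c43

Key decimal bytes [76, 51] = 4c 33 is 2 bytes ≤ B = 7; zero-pad to 7 bytes: K' = 4c 33 00 00 00 00 00.
K' ⊕ ipad = 7a 05 36 36 36 36 36.  K' ⊕ opad = 10 6f 5c 5c 5c 5c 5c.
Inner input = (K'⊕ipad) ∥ m = 7a 05 36 36 36 36 36 ∥ 77.
Inner hash: even-index sum = 284 mod 256 = 28; odd-index sum = 232 mod 256 = 232 → 1c e8.
Outer input = (K'⊕opad) ∥ inner = 10 6f 5c 5c 5c 5c 5c ∥ 1c e8.
Outer hash (tag): even-index sum = 524 mod 256 = 12; odd-index sum = 323 mod 256 = 67 → 0c 43.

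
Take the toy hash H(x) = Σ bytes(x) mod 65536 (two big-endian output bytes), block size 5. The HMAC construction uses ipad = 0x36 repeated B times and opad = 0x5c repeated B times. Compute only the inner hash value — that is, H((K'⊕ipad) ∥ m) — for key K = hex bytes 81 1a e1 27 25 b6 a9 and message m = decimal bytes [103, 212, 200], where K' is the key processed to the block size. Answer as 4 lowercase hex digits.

02eb

Key hex bytes 81 1a e1 27 25 b6 a9 is 7 bytes > B = 5, so hash it first: H(key) = 03 27, then zero-pad to 5 bytes: K' = 03 27 00 00 00.
K' ⊕ ipad = 35 11 36 36 36.
Inner input = 35 11 36 36 36 ∥ 67 d4 c8.
Inner hash: sum = 53+17+54+54+54+103+212+200 = 747 → 02 eb.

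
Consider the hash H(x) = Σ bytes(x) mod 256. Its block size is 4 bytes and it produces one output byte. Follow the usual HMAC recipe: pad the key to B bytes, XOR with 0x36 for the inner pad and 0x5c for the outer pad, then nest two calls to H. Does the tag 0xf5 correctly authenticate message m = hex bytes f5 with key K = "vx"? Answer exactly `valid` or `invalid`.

valid

Key "vx" = 76 78 is 2 bytes ≤ B = 4; zero-pad to 4 bytes: K' = 76 78 00 00.
K' ⊕ ipad = 40 4e 36 36; K' ⊕ opad = 2a 24 5c 5c.
Inner hash: sum = 64+78+54+54+245 = 495; mod 256 = 239 → ef.
Outer hash (recomputed tag): sum = 42+36+92+92+239 = 501; mod 256 = 245 → f5.
Recomputed tag = f5; claimed = f5 → match.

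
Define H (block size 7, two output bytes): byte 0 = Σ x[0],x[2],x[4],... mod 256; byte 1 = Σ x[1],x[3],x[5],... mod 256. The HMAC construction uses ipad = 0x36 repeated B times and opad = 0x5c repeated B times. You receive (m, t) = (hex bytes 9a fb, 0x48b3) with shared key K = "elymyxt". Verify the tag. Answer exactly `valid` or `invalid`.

valid

Key "elymyxt" = 65 6c 79 6d 79 78 74 is exactly B = 7 bytes: K' = 65 6c 79 6d 79 78 74.
K' ⊕ ipad = 53 5a 4f 5b 4f 4e 42; K' ⊕ opad = 39 30 25 31 25 24 28.
Inner hash: even-index sum = 558 mod 256 = 46; odd-index sum = 413 mod 256 = 157 → 2e 9d.
Outer hash (recomputed tag): even-index sum = 328 mod 256 = 72; odd-index sum = 179 mod 256 = 179 → 48 b3.
Recomputed tag = 48b3; claimed = 48b3 → match.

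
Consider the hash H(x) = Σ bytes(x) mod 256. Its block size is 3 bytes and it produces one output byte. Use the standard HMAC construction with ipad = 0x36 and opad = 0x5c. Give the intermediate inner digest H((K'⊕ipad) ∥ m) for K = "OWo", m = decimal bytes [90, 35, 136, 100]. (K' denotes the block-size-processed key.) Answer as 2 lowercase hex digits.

Key "OWo" = 4f 57 6f is exactly B = 3 bytes: K' = 4f 57 6f.
K' ⊕ ipad = 79 61 59.
Inner input = 79 61 59 ∥ 5a 23 88 64.
Inner hash: sum = 121+97+89+90+35+136+100 = 668; mod 256 = 156 → 9c.

9c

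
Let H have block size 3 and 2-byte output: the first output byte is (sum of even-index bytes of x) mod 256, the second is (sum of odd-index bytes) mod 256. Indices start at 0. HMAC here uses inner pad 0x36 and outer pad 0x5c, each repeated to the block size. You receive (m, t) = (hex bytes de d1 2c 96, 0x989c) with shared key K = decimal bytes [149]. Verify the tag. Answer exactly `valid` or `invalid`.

Key decimal bytes [149] = 95 is 1 byte ≤ B = 3; zero-pad to 3 bytes: K' = 95 00 00.
K' ⊕ ipad = a3 36 36; K' ⊕ opad = c9 5c 5c.
Inner hash: even-index sum = 576 mod 256 = 64; odd-index sum = 320 mod 256 = 64 → 40 40.
Outer hash (recomputed tag): even-index sum = 357 mod 256 = 101; odd-index sum = 156 mod 256 = 156 → 65 9c.
Recomputed tag = 659c; claimed = 989c → mismatch.

invalid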